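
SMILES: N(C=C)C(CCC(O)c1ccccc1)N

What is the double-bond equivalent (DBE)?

5

Molecular formula from the SMILES: C12H18N2O.
DoU = (2C + 2 + N − H − X)/2 = (2·12 + 2 + 2 − 18 − 0)/2 = 10/2 = 5.
(Structurally: 1 ring(s) + 4 π bond(s) = 5.)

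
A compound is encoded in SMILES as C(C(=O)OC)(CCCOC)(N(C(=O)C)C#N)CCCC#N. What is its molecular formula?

C14H21N3O4

Heavy atoms from the SMILES: 14 C, 3 N, 4 O.
Implicit hydrogens by atom environment:
  6 × C: 2 H each → 12
  5 × C: no H
  4 × O: no H
  3 × C: 3 H each → 9
  3 × N: no H
  Total hydrogens = 21.
Molecular formula: C14H21N3O4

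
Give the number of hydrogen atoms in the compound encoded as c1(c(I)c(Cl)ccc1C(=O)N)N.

6

Hydrogens are implicit in SMILES; fill each atom to its normal valence:
  4 × C (aromatic): no H
  2 × C (aromatic): 1 H each → 2
  2 × N: 2 H each → 4
  1 × C: no H
  1 × Cl: no H
  1 × I: no H
  1 × O: no H
  Total hydrogens = 6.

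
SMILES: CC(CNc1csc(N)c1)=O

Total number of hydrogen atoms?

10

Hydrogens are implicit in SMILES; fill each atom to its normal valence:
  2 × C (aromatic): 1 H each → 2
  2 × C (aromatic): no H
  1 × C: 3 H
  1 × C: 2 H
  1 × C: no H
  1 × N: 2 H
  1 × N: 1 H
  1 × O: no H
  1 × S (aromatic): no H
  Total hydrogens = 10.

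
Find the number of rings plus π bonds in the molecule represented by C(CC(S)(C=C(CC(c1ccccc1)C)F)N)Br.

5

Molecular formula from the SMILES: C14H19BrFNS.
DoU = (2C + 2 + N − H − X)/2 = (2·14 + 2 + 1 − 19 − 2)/2 = 10/2 = 5.
(Structurally: 1 ring(s) + 4 π bond(s) = 5.)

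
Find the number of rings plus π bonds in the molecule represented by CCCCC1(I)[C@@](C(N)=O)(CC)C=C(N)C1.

Molecular formula from the SMILES: C12H21IN2O.
DoU = (2C + 2 + N − H − X)/2 = (2·12 + 2 + 2 − 21 − 1)/2 = 6/2 = 3.
(Structurally: 1 ring(s) + 2 π bond(s) = 3.)

3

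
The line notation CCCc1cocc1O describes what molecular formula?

C7H10O2

Heavy atoms from the SMILES: 7 C, 2 O.
Implicit hydrogens by atom environment:
  2 × C: 2 H each → 4
  2 × C (aromatic): 1 H each → 2
  2 × C (aromatic): no H
  1 × C: 3 H
  1 × O: 1 H
  1 × O (aromatic): no H
  Total hydrogens = 10.
Molecular formula: C7H10O2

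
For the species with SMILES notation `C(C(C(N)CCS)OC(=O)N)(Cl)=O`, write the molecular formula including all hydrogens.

Heavy atoms from the SMILES: 6 C, 1 Cl, 2 N, 3 O, 1 S.
Implicit hydrogens by atom environment:
  3 × O: no H
  2 × C: 2 H each → 4
  2 × C: 1 H each → 2
  2 × C: no H
  2 × N: 2 H each → 4
  1 × Cl: no H
  1 × S: 1 H
  Total hydrogens = 11.
Molecular formula: C6H11ClN2O3S

C6H11ClN2O3S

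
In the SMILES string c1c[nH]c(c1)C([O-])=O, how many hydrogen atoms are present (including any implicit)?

Hydrogens are implicit in SMILES; fill each atom to its normal valence:
  3 × C (aromatic): 1 H each → 3
  1 × C (aromatic): no H
  1 × C: no H
  1 × N (aromatic): 1 H
  1 × O: no H
  1 × O (charge -1): no H
  Total hydrogens = 4.

4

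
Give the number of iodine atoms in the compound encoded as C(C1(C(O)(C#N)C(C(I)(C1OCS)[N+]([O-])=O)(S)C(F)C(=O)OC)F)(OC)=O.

1

The symbol for iodine appears 1 time in the SMILES.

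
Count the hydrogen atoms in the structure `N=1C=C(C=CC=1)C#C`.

Hydrogens are implicit in SMILES; fill each atom to its normal valence:
  4 × C (aromatic): 1 H each → 4
  1 × C: 1 H
  1 × C (aromatic): no H
  1 × C: no H
  1 × N (aromatic): no H
  Total hydrogens = 5.

5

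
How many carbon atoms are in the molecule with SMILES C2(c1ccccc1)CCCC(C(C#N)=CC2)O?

The symbol for carbon appears 15 times in the SMILES. Lowercase c denotes aromatic carbon and counts toward C.

15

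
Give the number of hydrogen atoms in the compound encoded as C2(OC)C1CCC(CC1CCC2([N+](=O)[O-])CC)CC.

Hydrogens are implicit in SMILES; fill each atom to its normal valence:
  7 × C: 2 H each → 14
  4 × C: 1 H each → 4
  3 × C: 3 H each → 9
  2 × O: no H
  1 × C: no H
  1 × N (charge +1): no H
  1 × O (charge -1): no H
  Total hydrogens = 27.

27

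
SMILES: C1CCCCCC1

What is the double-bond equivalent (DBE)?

1

Molecular formula from the SMILES: C7H14.
DoU = (2C + 2 + N − H − X)/2 = (2·7 + 2 + 0 − 14 − 0)/2 = 2/2 = 1.
(Structurally: 1 ring(s) + 0 π bond(s) = 1.)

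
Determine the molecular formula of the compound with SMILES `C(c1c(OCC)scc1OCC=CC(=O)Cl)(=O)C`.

Heavy atoms from the SMILES: 12 C, 1 Cl, 4 O, 1 S.
Implicit hydrogens by atom environment:
  4 × O: no H
  3 × C (aromatic): no H
  2 × C: 3 H each → 6
  2 × C: 2 H each → 4
  2 × C: 1 H each → 2
  2 × C: no H
  1 × C (aromatic): 1 H
  1 × Cl: no H
  1 × S (aromatic): no H
  Total hydrogens = 13.
Molecular formula: C12H13ClO4S

C12H13ClO4S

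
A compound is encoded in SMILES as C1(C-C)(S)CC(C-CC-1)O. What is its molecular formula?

Heavy atoms from the SMILES: 8 C, 1 O, 1 S.
Implicit hydrogens by atom environment:
  5 × C: 2 H each → 10
  1 × C: 3 H
  1 × C: 1 H
  1 × C: no H
  1 × O: 1 H
  1 × S: 1 H
  Total hydrogens = 16.
Molecular formula: C8H16OS

C8H16OS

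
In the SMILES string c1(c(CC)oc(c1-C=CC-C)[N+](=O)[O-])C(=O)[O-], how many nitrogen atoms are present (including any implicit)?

1

The symbol for nitrogen appears 1 time in the SMILES.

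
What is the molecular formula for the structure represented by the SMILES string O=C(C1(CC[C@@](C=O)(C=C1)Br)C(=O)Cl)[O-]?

C9H7BrClO4-

Heavy atoms from the SMILES: 1 Br, 9 C, 1 Cl, 4 O.
Implicit hydrogens by atom environment:
  4 × C: no H
  3 × C: 1 H each → 3
  3 × O: no H
  2 × C: 2 H each → 4
  1 × Br: no H
  1 × Cl: no H
  1 × O (charge -1): no H
  Total hydrogens = 7.
Net charge -1.
Molecular formula: C9H7BrClO4-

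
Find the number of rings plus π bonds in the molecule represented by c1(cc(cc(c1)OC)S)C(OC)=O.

Molecular formula from the SMILES: C9H10O3S.
DoU = (2C + 2 + N − H − X)/2 = (2·9 + 2 + 0 − 10 − 0)/2 = 10/2 = 5.
(Structurally: 1 ring(s) + 4 π bond(s) = 5.)

5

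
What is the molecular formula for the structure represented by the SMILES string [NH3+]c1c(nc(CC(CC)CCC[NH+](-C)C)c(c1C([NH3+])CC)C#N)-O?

Heavy atoms from the SMILES: 18 C, 5 N, 1 O.
Implicit hydrogens by atom environment:
  6 × C: 2 H each → 12
  5 × C (aromatic): no H
  4 × C: 3 H each → 12
  2 × C: 1 H each → 2
  2 × N (charge +1): 3 H each → 6
  1 × C: no H
  1 × N (charge +1): 1 H
  1 × N (aromatic): no H
  1 × N: no H
  1 × O: 1 H
  Total hydrogens = 34.
Net charge +3.
Molecular formula: [C18H34N5O]3+

[C18H34N5O]3+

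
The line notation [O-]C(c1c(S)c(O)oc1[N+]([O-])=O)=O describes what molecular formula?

Heavy atoms from the SMILES: 5 C, 1 N, 6 O, 1 S.
Implicit hydrogens by atom environment:
  4 × C (aromatic): no H
  2 × O: no H
  2 × O (charge -1): no H
  1 × C: no H
  1 × N (charge +1): no H
  1 × O: 1 H
  1 × O (aromatic): no H
  1 × S: 1 H
  Total hydrogens = 2.
Net charge -1.
Molecular formula: C5H2NO6S-

C5H2NO6S-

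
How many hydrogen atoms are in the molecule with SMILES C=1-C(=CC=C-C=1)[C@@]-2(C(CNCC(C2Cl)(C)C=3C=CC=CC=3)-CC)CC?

Hydrogens are implicit in SMILES; fill each atom to its normal valence:
  10 × C (aromatic): 1 H each → 10
  4 × C: 2 H each → 8
  3 × C: 3 H each → 9
  2 × C: 1 H each → 2
  2 × C: no H
  2 × C (aromatic): no H
  1 × Cl: no H
  1 × N: 1 H
  Total hydrogens = 30.

30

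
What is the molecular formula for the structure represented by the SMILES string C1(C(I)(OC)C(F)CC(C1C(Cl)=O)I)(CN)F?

Heavy atoms from the SMILES: 9 C, 1 Cl, 2 F, 2 I, 1 N, 2 O.
Implicit hydrogens by atom environment:
  3 × C: 1 H each → 3
  3 × C: no H
  2 × C: 2 H each → 4
  2 × F: no H
  2 × I: no H
  2 × O: no H
  1 × C: 3 H
  1 × Cl: no H
  1 × N: 2 H
  Total hydrogens = 12.
Molecular formula: C9H12ClF2I2NO2

C9H12ClF2I2NO2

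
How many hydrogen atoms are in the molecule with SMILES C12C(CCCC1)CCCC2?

18

Hydrogens are implicit in SMILES; fill each atom to its normal valence:
  8 × C: 2 H each → 16
  2 × C: 1 H each → 2
  Total hydrogens = 18.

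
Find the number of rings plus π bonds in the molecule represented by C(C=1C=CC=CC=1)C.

Molecular formula from the SMILES: C8H10.
DoU = (2C + 2 + N − H − X)/2 = (2·8 + 2 + 0 − 10 − 0)/2 = 8/2 = 4.
(Structurally: 1 ring(s) + 3 π bond(s) = 4.)

4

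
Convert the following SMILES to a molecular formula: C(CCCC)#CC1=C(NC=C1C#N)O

C11H12N2O

Heavy atoms from the SMILES: 11 C, 2 N, 1 O.
Implicit hydrogens by atom environment:
  3 × C: 2 H each → 6
  3 × C (aromatic): no H
  3 × C: no H
  1 × C: 3 H
  1 × C (aromatic): 1 H
  1 × N (aromatic): 1 H
  1 × N: no H
  1 × O: 1 H
  Total hydrogens = 12.
Molecular formula: C11H12N2O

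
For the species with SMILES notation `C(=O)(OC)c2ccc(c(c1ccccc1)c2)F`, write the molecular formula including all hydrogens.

C14H11FO2

Heavy atoms from the SMILES: 14 C, 1 F, 2 O.
Implicit hydrogens by atom environment:
  8 × C (aromatic): 1 H each → 8
  4 × C (aromatic): no H
  2 × O: no H
  1 × C: 3 H
  1 × C: no H
  1 × F: no H
  Total hydrogens = 11.
Molecular formula: C14H11FO2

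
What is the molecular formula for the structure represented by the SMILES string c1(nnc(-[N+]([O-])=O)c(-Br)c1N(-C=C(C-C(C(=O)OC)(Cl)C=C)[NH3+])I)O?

Heavy atoms from the SMILES: 1 Br, 12 C, 1 Cl, 1 I, 5 N, 5 O.
Implicit hydrogens by atom environment:
  4 × C (aromatic): no H
  3 × C: no H
  3 × O: no H
  2 × C: 2 H each → 4
  2 × C: 1 H each → 2
  2 × N (aromatic): no H
  1 × Br: no H
  1 × C: 3 H
  1 × Cl: no H
  1 × I: no H
  1 × N (charge +1): 3 H
  1 × N: no H
  1 × N (charge +1): no H
  1 × O: 1 H
  1 × O (charge -1): no H
  Total hydrogens = 13.
Net charge +1.
Molecular formula: C12H13BrClIN5O5+

C12H13BrClIN5O5+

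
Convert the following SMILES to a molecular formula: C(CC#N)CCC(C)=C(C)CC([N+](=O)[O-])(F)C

Heavy atoms from the SMILES: 12 C, 1 F, 2 N, 2 O.
Implicit hydrogens by atom environment:
  5 × C: 2 H each → 10
  4 × C: no H
  3 × C: 3 H each → 9
  1 × F: no H
  1 × N (charge +1): no H
  1 × N: no H
  1 × O: no H
  1 × O (charge -1): no H
  Total hydrogens = 19.
Molecular formula: C12H19FN2O2

C12H19FN2O2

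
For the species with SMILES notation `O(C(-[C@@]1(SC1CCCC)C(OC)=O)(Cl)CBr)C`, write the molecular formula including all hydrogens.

C11H18BrClO3S

Heavy atoms from the SMILES: 1 Br, 11 C, 1 Cl, 3 O, 1 S.
Implicit hydrogens by atom environment:
  4 × C: 2 H each → 8
  3 × C: 3 H each → 9
  3 × C: no H
  3 × O: no H
  1 × Br: no H
  1 × C: 1 H
  1 × Cl: no H
  1 × S: no H
  Total hydrogens = 18.
Molecular formula: C11H18BrClO3S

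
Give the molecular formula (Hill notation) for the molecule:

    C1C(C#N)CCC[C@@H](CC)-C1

Heavy atoms from the SMILES: 10 C, 1 N.
Implicit hydrogens by atom environment:
  6 × C: 2 H each → 12
  2 × C: 1 H each → 2
  1 × C: 3 H
  1 × C: no H
  1 × N: no H
  Total hydrogens = 17.
Molecular formula: C10H17N

C10H17N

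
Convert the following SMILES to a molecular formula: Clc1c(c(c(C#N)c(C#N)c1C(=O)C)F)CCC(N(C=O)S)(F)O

C14H10ClF2N3O3S

Heavy atoms from the SMILES: 14 C, 1 Cl, 2 F, 3 N, 3 O, 1 S.
Implicit hydrogens by atom environment:
  6 × C (aromatic): no H
  4 × C: no H
  3 × N: no H
  2 × C: 2 H each → 4
  2 × F: no H
  2 × O: no H
  1 × C: 3 H
  1 × C: 1 H
  1 × Cl: no H
  1 × O: 1 H
  1 × S: 1 H
  Total hydrogens = 10.
Molecular formula: C14H10ClF2N3O3S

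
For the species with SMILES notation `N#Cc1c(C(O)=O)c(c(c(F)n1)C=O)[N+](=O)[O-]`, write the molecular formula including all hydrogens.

C8H2FN3O5

Heavy atoms from the SMILES: 8 C, 1 F, 3 N, 5 O.
Implicit hydrogens by atom environment:
  5 × C (aromatic): no H
  3 × O: no H
  2 × C: no H
  1 × C: 1 H
  1 × F: no H
  1 × N (aromatic): no H
  1 × N (charge +1): no H
  1 × N: no H
  1 × O: 1 H
  1 × O (charge -1): no H
  Total hydrogens = 2.
Molecular formula: C8H2FN3O5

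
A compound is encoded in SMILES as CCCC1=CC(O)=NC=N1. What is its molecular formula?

Heavy atoms from the SMILES: 7 C, 2 N, 1 O.
Implicit hydrogens by atom environment:
  2 × C: 2 H each → 4
  2 × C (aromatic): 1 H each → 2
  2 × C (aromatic): no H
  2 × N (aromatic): no H
  1 × C: 3 H
  1 × O: 1 H
  Total hydrogens = 10.
Molecular formula: C7H10N2O

C7H10N2O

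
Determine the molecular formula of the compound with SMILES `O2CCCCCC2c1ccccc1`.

Heavy atoms from the SMILES: 12 C, 1 O.
Implicit hydrogens by atom environment:
  5 × C: 2 H each → 10
  5 × C (aromatic): 1 H each → 5
  1 × C: 1 H
  1 × C (aromatic): no H
  1 × O: no H
  Total hydrogens = 16.
Molecular formula: C12H16O

C12H16O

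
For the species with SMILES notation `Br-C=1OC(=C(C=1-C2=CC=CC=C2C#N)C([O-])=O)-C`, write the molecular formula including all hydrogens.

C13H7BrNO3-

Heavy atoms from the SMILES: 1 Br, 13 C, 1 N, 3 O.
Implicit hydrogens by atom environment:
  6 × C (aromatic): no H
  4 × C (aromatic): 1 H each → 4
  2 × C: no H
  1 × Br: no H
  1 × C: 3 H
  1 × N: no H
  1 × O (aromatic): no H
  1 × O: no H
  1 × O (charge -1): no H
  Total hydrogens = 7.
Net charge -1.
Molecular formula: C13H7BrNO3-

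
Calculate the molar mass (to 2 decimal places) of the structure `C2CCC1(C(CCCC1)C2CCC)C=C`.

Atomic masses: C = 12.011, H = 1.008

206.37

Molecular formula: C15H26.
M = 15×12.011 + 26×1.008 = 206.37 g/mol.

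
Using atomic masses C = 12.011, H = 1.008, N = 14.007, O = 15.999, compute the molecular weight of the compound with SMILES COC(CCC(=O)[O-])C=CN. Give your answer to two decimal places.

158.18

Molecular formula: C7H12NO3-.
M = 7×12.011 + 12×1.008 + 1×14.007 + 3×15.999 = 158.18 g/mol.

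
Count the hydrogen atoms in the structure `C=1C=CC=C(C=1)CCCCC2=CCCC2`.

20

Hydrogens are implicit in SMILES; fill each atom to its normal valence:
  7 × C: 2 H each → 14
  5 × C (aromatic): 1 H each → 5
  1 × C: 1 H
  1 × C: no H
  1 × C (aromatic): no H
  Total hydrogens = 20.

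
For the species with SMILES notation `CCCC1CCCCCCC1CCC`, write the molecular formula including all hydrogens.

C14H28

Heavy atoms from the SMILES: 14 C.
Implicit hydrogens by atom environment:
  10 × C: 2 H each → 20
  2 × C: 3 H each → 6
  2 × C: 1 H each → 2
  Total hydrogens = 28.
Molecular formula: C14H28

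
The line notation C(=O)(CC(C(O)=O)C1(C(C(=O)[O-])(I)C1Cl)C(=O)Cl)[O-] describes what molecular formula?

Heavy atoms from the SMILES: 9 C, 2 Cl, 1 I, 7 O.
Implicit hydrogens by atom environment:
  6 × C: no H
  4 × O: no H
  2 × C: 1 H each → 2
  2 × Cl: no H
  2 × O (charge -1): no H
  1 × C: 2 H
  1 × I: no H
  1 × O: 1 H
  Total hydrogens = 5.
Net charge -2.
Molecular formula: [C9H5Cl2IO7]2-

[C9H5Cl2IO7]2-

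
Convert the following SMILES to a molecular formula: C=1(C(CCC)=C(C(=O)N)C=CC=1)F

C10H12FNO

Heavy atoms from the SMILES: 10 C, 1 F, 1 N, 1 O.
Implicit hydrogens by atom environment:
  3 × C (aromatic): 1 H each → 3
  3 × C (aromatic): no H
  2 × C: 2 H each → 4
  1 × C: 3 H
  1 × C: no H
  1 × F: no H
  1 × N: 2 H
  1 × O: no H
  Total hydrogens = 12.
Molecular formula: C10H12FNO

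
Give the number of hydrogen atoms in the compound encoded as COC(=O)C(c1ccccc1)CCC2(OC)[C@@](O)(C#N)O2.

17

Hydrogens are implicit in SMILES; fill each atom to its normal valence:
  5 × C (aromatic): 1 H each → 5
  4 × C: no H
  4 × O: no H
  2 × C: 3 H each → 6
  2 × C: 2 H each → 4
  1 × C: 1 H
  1 × C (aromatic): no H
  1 × N: no H
  1 × O: 1 H
  Total hydrogens = 17.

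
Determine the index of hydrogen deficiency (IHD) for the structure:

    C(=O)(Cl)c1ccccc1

5

Molecular formula from the SMILES: C7H5ClO.
DoU = (2C + 2 + N − H − X)/2 = (2·7 + 2 + 0 − 5 − 1)/2 = 10/2 = 5.
(Structurally: 1 ring(s) + 4 π bond(s) = 5.)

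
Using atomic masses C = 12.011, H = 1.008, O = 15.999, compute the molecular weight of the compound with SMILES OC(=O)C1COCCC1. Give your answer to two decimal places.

130.14

Molecular formula: C6H10O3.
M = 6×12.011 + 10×1.008 + 3×15.999 = 130.14 g/mol.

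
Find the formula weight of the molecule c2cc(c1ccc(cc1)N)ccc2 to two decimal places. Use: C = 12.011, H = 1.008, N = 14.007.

Molecular formula: C12H11N.
M = 12×12.011 + 11×1.008 + 1×14.007 = 169.23 g/mol.

169.23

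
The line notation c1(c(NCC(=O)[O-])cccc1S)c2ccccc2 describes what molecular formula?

C14H12NO2S-

Heavy atoms from the SMILES: 14 C, 1 N, 2 O, 1 S.
Implicit hydrogens by atom environment:
  8 × C (aromatic): 1 H each → 8
  4 × C (aromatic): no H
  1 × C: 2 H
  1 × C: no H
  1 × N: 1 H
  1 × O: no H
  1 × O (charge -1): no H
  1 × S: 1 H
  Total hydrogens = 12.
Net charge -1.
Molecular formula: C14H12NO2S-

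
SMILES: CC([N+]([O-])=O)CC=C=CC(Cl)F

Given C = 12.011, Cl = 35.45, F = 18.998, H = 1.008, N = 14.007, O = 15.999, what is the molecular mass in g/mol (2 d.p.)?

193.60

Molecular formula: C7H9ClFNO2.
M = 7×12.011 + 1×35.45 + 1×18.998 + 9×1.008 + 1×14.007 + 2×15.999 = 193.60 g/mol.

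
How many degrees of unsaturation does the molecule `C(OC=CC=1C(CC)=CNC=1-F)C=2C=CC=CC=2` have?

8

Molecular formula from the SMILES: C15H16FNO.
DoU = (2C + 2 + N − H − X)/2 = (2·15 + 2 + 1 − 16 − 1)/2 = 16/2 = 8.
(Structurally: 2 ring(s) + 6 π bond(s) = 8.)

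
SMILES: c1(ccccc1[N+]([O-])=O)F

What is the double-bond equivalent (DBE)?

Molecular formula from the SMILES: C6H4FNO2.
DoU = (2C + 2 + N − H − X)/2 = (2·6 + 2 + 1 − 4 − 1)/2 = 10/2 = 5.
(Structurally: 1 ring(s) + 4 π bond(s) = 5.)

5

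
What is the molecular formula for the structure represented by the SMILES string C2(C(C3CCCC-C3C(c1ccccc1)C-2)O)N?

Heavy atoms from the SMILES: 16 C, 1 N, 1 O.
Implicit hydrogens by atom environment:
  5 × C: 2 H each → 10
  5 × C: 1 H each → 5
  5 × C (aromatic): 1 H each → 5
  1 × C (aromatic): no H
  1 × N: 2 H
  1 × O: 1 H
  Total hydrogens = 23.
Molecular formula: C16H23NO

C16H23NO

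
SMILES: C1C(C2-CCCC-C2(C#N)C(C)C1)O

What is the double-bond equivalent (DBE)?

Molecular formula from the SMILES: C12H19NO.
DoU = (2C + 2 + N − H − X)/2 = (2·12 + 2 + 1 − 19 − 0)/2 = 8/2 = 4.
(Structurally: 2 ring(s) + 2 π bond(s) = 4.)

4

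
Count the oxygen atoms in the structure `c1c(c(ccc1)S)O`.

1

The symbol for oxygen appears 1 time in the SMILES.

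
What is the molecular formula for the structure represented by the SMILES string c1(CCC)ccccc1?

C9H12

Heavy atoms from the SMILES: 9 C.
Implicit hydrogens by atom environment:
  5 × C (aromatic): 1 H each → 5
  2 × C: 2 H each → 4
  1 × C: 3 H
  1 × C (aromatic): no H
  Total hydrogens = 12.
Molecular formula: C9H12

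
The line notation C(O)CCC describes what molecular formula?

Heavy atoms from the SMILES: 4 C, 1 O.
Implicit hydrogens by atom environment:
  3 × C: 2 H each → 6
  1 × C: 3 H
  1 × O: 1 H
  Total hydrogens = 10.
Molecular formula: C4H10O

C4H10O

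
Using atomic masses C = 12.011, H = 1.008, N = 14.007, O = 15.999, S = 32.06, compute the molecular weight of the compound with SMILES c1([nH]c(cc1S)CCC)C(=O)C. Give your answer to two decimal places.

Molecular formula: C9H13NOS.
M = 9×12.011 + 13×1.008 + 1×14.007 + 1×15.999 + 1×32.06 = 183.27 g/mol.

183.27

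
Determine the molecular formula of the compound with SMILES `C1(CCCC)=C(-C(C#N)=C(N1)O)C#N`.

C10H11N3O

Heavy atoms from the SMILES: 10 C, 3 N, 1 O.
Implicit hydrogens by atom environment:
  4 × C (aromatic): no H
  3 × C: 2 H each → 6
  2 × C: no H
  2 × N: no H
  1 × C: 3 H
  1 × N (aromatic): 1 H
  1 × O: 1 H
  Total hydrogens = 11.
Molecular formula: C10H11N3O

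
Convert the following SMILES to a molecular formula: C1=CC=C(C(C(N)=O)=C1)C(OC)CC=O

Heavy atoms from the SMILES: 11 C, 1 N, 3 O.
Implicit hydrogens by atom environment:
  4 × C (aromatic): 1 H each → 4
  3 × O: no H
  2 × C: 1 H each → 2
  2 × C (aromatic): no H
  1 × C: 3 H
  1 × C: 2 H
  1 × C: no H
  1 × N: 2 H
  Total hydrogens = 13.
Molecular formula: C11H13NO3

C11H13NO3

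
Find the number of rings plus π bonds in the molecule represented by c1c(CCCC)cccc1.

Molecular formula from the SMILES: C10H14.
DoU = (2C + 2 + N − H − X)/2 = (2·10 + 2 + 0 − 14 − 0)/2 = 8/2 = 4.
(Structurally: 1 ring(s) + 3 π bond(s) = 4.)

4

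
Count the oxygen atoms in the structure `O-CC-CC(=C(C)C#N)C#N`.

The symbol for oxygen appears 1 time in the SMILES.

1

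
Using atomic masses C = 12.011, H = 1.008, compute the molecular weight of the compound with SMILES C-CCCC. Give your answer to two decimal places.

72.15

Molecular formula: C5H12.
M = 5×12.011 + 12×1.008 = 72.15 g/mol.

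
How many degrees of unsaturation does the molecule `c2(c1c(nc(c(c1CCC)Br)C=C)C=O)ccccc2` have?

Molecular formula from the SMILES: C17H16BrNO.
DoU = (2C + 2 + N − H − X)/2 = (2·17 + 2 + 1 − 16 − 1)/2 = 20/2 = 10.
(Structurally: 2 ring(s) + 8 π bond(s) = 10.)

10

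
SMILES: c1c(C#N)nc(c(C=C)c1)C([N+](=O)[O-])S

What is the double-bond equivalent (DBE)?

Molecular formula from the SMILES: C9H7N3O2S.
DoU = (2C + 2 + N − H − X)/2 = (2·9 + 2 + 3 − 7 − 0)/2 = 16/2 = 8.
(Structurally: 1 ring(s) + 7 π bond(s) = 8.)

8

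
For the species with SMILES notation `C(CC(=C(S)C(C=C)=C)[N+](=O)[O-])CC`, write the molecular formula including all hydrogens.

C10H15NO2S

Heavy atoms from the SMILES: 10 C, 1 N, 2 O, 1 S.
Implicit hydrogens by atom environment:
  5 × C: 2 H each → 10
  3 × C: no H
  1 × C: 3 H
  1 × C: 1 H
  1 × N (charge +1): no H
  1 × O: no H
  1 × O (charge -1): no H
  1 × S: 1 H
  Total hydrogens = 15.
Molecular formula: C10H15NO2S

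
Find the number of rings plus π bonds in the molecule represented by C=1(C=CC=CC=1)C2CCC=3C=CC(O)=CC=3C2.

9

Molecular formula from the SMILES: C16H16O.
DoU = (2C + 2 + N − H − X)/2 = (2·16 + 2 + 0 − 16 − 0)/2 = 18/2 = 9.
(Structurally: 3 ring(s) + 6 π bond(s) = 9.)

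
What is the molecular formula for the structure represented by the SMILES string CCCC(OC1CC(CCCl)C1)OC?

Heavy atoms from the SMILES: 11 C, 1 Cl, 2 O.
Implicit hydrogens by atom environment:
  6 × C: 2 H each → 12
  3 × C: 1 H each → 3
  2 × C: 3 H each → 6
  2 × O: no H
  1 × Cl: no H
  Total hydrogens = 21.
Molecular formula: C11H21ClO2

C11H21ClO2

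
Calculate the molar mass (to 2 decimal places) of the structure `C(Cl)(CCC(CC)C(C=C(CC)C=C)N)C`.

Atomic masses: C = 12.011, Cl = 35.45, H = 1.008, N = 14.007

Molecular formula: C14H26ClN.
M = 14×12.011 + 1×35.45 + 26×1.008 + 1×14.007 = 243.82 g/mol.

243.82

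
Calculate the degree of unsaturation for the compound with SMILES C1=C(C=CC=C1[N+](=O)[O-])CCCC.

Molecular formula from the SMILES: C10H13NO2.
DoU = (2C + 2 + N − H − X)/2 = (2·10 + 2 + 1 − 13 − 0)/2 = 10/2 = 5.
(Structurally: 1 ring(s) + 4 π bond(s) = 5.)

5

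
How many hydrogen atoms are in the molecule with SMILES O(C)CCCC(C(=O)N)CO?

15

Hydrogens are implicit in SMILES; fill each atom to its normal valence:
  4 × C: 2 H each → 8
  2 × O: no H
  1 × C: 3 H
  1 × C: 1 H
  1 × C: no H
  1 × N: 2 H
  1 × O: 1 H
  Total hydrogens = 15.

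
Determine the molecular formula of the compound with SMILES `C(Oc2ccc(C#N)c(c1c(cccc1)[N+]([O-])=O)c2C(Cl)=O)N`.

Heavy atoms from the SMILES: 15 C, 1 Cl, 3 N, 4 O.
Implicit hydrogens by atom environment:
  6 × C (aromatic): 1 H each → 6
  6 × C (aromatic): no H
  3 × O: no H
  2 × C: no H
  1 × C: 2 H
  1 × Cl: no H
  1 × N: 2 H
  1 × N: no H
  1 × N (charge +1): no H
  1 × O (charge -1): no H
  Total hydrogens = 10.
Molecular formula: C15H10ClN3O4

C15H10ClN3O4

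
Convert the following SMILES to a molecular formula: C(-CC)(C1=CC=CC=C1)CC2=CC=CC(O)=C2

Heavy atoms from the SMILES: 16 C, 1 O.
Implicit hydrogens by atom environment:
  9 × C (aromatic): 1 H each → 9
  3 × C (aromatic): no H
  2 × C: 2 H each → 4
  1 × C: 3 H
  1 × C: 1 H
  1 × O: 1 H
  Total hydrogens = 18.
Molecular formula: C16H18O

C16H18O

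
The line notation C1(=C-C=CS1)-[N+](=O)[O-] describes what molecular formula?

C4H3NO2S

Heavy atoms from the SMILES: 4 C, 1 N, 2 O, 1 S.
Implicit hydrogens by atom environment:
  3 × C (aromatic): 1 H each → 3
  1 × C (aromatic): no H
  1 × N (charge +1): no H
  1 × O: no H
  1 × O (charge -1): no H
  1 × S (aromatic): no H
  Total hydrogens = 3.
Molecular formula: C4H3NO2S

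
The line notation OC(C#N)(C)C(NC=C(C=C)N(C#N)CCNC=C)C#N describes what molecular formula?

Heavy atoms from the SMILES: 14 C, 6 N, 1 O.
Implicit hydrogens by atom environment:
  5 × C: no H
  4 × C: 2 H each → 8
  4 × C: 1 H each → 4
  4 × N: no H
  2 × N: 1 H each → 2
  1 × C: 3 H
  1 × O: 1 H
  Total hydrogens = 18.
Molecular formula: C14H18N6O

C14H18N6O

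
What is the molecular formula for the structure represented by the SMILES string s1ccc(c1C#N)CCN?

Heavy atoms from the SMILES: 7 C, 2 N, 1 S.
Implicit hydrogens by atom environment:
  2 × C: 2 H each → 4
  2 × C (aromatic): 1 H each → 2
  2 × C (aromatic): no H
  1 × C: no H
  1 × N: 2 H
  1 × N: no H
  1 × S (aromatic): no H
  Total hydrogens = 8.
Molecular formula: C7H8N2S

C7H8N2S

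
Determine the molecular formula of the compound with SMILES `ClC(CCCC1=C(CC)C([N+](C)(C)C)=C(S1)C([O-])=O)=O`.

C14H20ClNO3S

Heavy atoms from the SMILES: 14 C, 1 Cl, 1 N, 3 O, 1 S.
Implicit hydrogens by atom environment:
  4 × C: 3 H each → 12
  4 × C: 2 H each → 8
  4 × C (aromatic): no H
  2 × C: no H
  2 × O: no H
  1 × Cl: no H
  1 × N (charge +1): no H
  1 × O (charge -1): no H
  1 × S (aromatic): no H
  Total hydrogens = 20.
Molecular formula: C14H20ClNO3S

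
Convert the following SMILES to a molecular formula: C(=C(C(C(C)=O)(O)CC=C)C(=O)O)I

C9H11IO4

Heavy atoms from the SMILES: 9 C, 1 I, 4 O.
Implicit hydrogens by atom environment:
  4 × C: no H
  2 × C: 2 H each → 4
  2 × C: 1 H each → 2
  2 × O: 1 H each → 2
  2 × O: no H
  1 × C: 3 H
  1 × I: no H
  Total hydrogens = 11.
Molecular formula: C9H11IO4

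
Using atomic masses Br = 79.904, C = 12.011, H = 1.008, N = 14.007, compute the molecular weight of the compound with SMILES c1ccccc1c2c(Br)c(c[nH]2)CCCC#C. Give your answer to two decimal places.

288.19

Molecular formula: C15H14BrN.
M = 1×79.904 + 15×12.011 + 14×1.008 + 1×14.007 = 288.19 g/mol.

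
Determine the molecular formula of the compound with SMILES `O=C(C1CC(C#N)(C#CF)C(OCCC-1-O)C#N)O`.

C12H11FN2O4

Heavy atoms from the SMILES: 12 C, 1 F, 2 N, 4 O.
Implicit hydrogens by atom environment:
  6 × C: no H
  3 × C: 2 H each → 6
  3 × C: 1 H each → 3
  2 × N: no H
  2 × O: 1 H each → 2
  2 × O: no H
  1 × F: no H
  Total hydrogens = 11.
Molecular formula: C12H11FN2O4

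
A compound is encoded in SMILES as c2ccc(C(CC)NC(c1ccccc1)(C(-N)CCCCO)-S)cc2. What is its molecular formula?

C21H30N2OS

Heavy atoms from the SMILES: 21 C, 2 N, 1 O, 1 S.
Implicit hydrogens by atom environment:
  10 × C (aromatic): 1 H each → 10
  5 × C: 2 H each → 10
  2 × C: 1 H each → 2
  2 × C (aromatic): no H
  1 × C: 3 H
  1 × C: no H
  1 × N: 2 H
  1 × N: 1 H
  1 × O: 1 H
  1 × S: 1 H
  Total hydrogens = 30.
Molecular formula: C21H30N2OS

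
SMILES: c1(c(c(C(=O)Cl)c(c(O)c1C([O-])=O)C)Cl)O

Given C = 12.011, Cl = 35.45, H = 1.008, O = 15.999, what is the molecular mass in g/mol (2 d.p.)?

Molecular formula: C9H5Cl2O5-.
M = 9×12.011 + 2×35.45 + 5×1.008 + 5×15.999 = 264.03 g/mol.

264.03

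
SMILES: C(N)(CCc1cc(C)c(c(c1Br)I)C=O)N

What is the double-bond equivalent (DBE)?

5

Molecular formula from the SMILES: C11H14BrIN2O.
DoU = (2C + 2 + N − H − X)/2 = (2·11 + 2 + 2 − 14 − 2)/2 = 10/2 = 5.
(Structurally: 1 ring(s) + 4 π bond(s) = 5.)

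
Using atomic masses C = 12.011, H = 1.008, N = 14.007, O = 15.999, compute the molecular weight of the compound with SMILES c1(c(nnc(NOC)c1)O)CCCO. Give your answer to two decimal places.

Molecular formula: C8H13N3O3.
M = 8×12.011 + 13×1.008 + 3×14.007 + 3×15.999 = 199.21 g/mol.

199.21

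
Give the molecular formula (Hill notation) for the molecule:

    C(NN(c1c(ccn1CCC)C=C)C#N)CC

Heavy atoms from the SMILES: 13 C, 4 N.
Implicit hydrogens by atom environment:
  5 × C: 2 H each → 10
  2 × C: 3 H each → 6
  2 × C (aromatic): 1 H each → 2
  2 × C (aromatic): no H
  2 × N: no H
  1 × C: 1 H
  1 × C: no H
  1 × N: 1 H
  1 × N (aromatic): no H
  Total hydrogens = 20.
Molecular formula: C13H20N4

C13H20N4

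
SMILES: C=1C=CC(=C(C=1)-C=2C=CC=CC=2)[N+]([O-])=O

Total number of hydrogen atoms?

9

Hydrogens are implicit in SMILES; fill each atom to its normal valence:
  9 × C (aromatic): 1 H each → 9
  3 × C (aromatic): no H
  1 × N (charge +1): no H
  1 × O: no H
  1 × O (charge -1): no H
  Total hydrogens = 9.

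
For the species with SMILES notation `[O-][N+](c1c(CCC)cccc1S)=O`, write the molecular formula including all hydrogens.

Heavy atoms from the SMILES: 9 C, 1 N, 2 O, 1 S.
Implicit hydrogens by atom environment:
  3 × C (aromatic): 1 H each → 3
  3 × C (aromatic): no H
  2 × C: 2 H each → 4
  1 × C: 3 H
  1 × N (charge +1): no H
  1 × O: no H
  1 × O (charge -1): no H
  1 × S: 1 H
  Total hydrogens = 11.
Molecular formula: C9H11NO2S

C9H11NO2S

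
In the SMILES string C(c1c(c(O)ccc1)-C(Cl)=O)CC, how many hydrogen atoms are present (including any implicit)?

11

Hydrogens are implicit in SMILES; fill each atom to its normal valence:
  3 × C (aromatic): 1 H each → 3
  3 × C (aromatic): no H
  2 × C: 2 H each → 4
  1 × C: 3 H
  1 × C: no H
  1 × Cl: no H
  1 × O: 1 H
  1 × O: no H
  Total hydrogens = 11.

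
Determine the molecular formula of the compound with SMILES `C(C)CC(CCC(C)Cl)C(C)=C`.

C11H21Cl

Heavy atoms from the SMILES: 11 C, 1 Cl.
Implicit hydrogens by atom environment:
  5 × C: 2 H each → 10
  3 × C: 3 H each → 9
  2 × C: 1 H each → 2
  1 × C: no H
  1 × Cl: no H
  Total hydrogens = 21.
Molecular formula: C11H21Cl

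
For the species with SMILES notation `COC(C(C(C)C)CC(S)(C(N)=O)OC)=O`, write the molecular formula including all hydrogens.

C10H19NO4S

Heavy atoms from the SMILES: 10 C, 1 N, 4 O, 1 S.
Implicit hydrogens by atom environment:
  4 × C: 3 H each → 12
  4 × O: no H
  3 × C: no H
  2 × C: 1 H each → 2
  1 × C: 2 H
  1 × N: 2 H
  1 × S: 1 H
  Total hydrogens = 19.
Molecular formula: C10H19NO4S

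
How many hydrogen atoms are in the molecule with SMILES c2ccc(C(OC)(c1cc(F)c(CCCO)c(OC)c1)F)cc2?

20

Hydrogens are implicit in SMILES; fill each atom to its normal valence:
  7 × C (aromatic): 1 H each → 7
  5 × C (aromatic): no H
  3 × C: 2 H each → 6
  2 × C: 3 H each → 6
  2 × F: no H
  2 × O: no H
  1 × C: no H
  1 × O: 1 H
  Total hydrogens = 20.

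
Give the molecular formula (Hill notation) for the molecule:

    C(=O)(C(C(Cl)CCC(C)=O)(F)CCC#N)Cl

Heavy atoms from the SMILES: 10 C, 2 Cl, 1 F, 1 N, 2 O.
Implicit hydrogens by atom environment:
  4 × C: 2 H each → 8
  4 × C: no H
  2 × Cl: no H
  2 × O: no H
  1 × C: 3 H
  1 × C: 1 H
  1 × F: no H
  1 × N: no H
  Total hydrogens = 12.
Molecular formula: C10H12Cl2FNO2

C10H12Cl2FNO2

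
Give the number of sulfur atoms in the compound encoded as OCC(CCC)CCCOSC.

The symbol for sulfur appears 1 time in the SMILES.

1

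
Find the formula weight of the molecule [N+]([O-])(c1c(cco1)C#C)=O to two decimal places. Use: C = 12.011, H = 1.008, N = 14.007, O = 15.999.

Molecular formula: C6H3NO3.
M = 6×12.011 + 3×1.008 + 1×14.007 + 3×15.999 = 137.09 g/mol.

137.09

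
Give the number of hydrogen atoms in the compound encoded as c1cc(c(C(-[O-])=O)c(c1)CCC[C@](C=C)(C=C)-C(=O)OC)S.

Hydrogens are implicit in SMILES; fill each atom to its normal valence:
  5 × C: 2 H each → 10
  3 × C (aromatic): 1 H each → 3
  3 × C (aromatic): no H
  3 × C: no H
  3 × O: no H
  2 × C: 1 H each → 2
  1 × C: 3 H
  1 × O (charge -1): no H
  1 × S: 1 H
  Total hydrogens = 19.

19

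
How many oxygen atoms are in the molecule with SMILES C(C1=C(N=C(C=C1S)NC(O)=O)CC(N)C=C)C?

2

The symbol for oxygen appears 2 times in the SMILES.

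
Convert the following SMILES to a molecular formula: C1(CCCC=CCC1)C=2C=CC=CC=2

Heavy atoms from the SMILES: 14 C.
Implicit hydrogens by atom environment:
  5 × C: 2 H each → 10
  5 × C (aromatic): 1 H each → 5
  3 × C: 1 H each → 3
  1 × C (aromatic): no H
  Total hydrogens = 18.
Molecular formula: C14H18

C14H18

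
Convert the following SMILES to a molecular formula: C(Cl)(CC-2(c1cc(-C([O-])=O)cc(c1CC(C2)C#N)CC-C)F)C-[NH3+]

Heavy atoms from the SMILES: 18 C, 1 Cl, 1 F, 2 N, 2 O.
Implicit hydrogens by atom environment:
  6 × C: 2 H each → 12
  4 × C (aromatic): no H
  3 × C: no H
  2 × C (aromatic): 1 H each → 2
  2 × C: 1 H each → 2
  1 × C: 3 H
  1 × Cl: no H
  1 × F: no H
  1 × N (charge +1): 3 H
  1 × N: no H
  1 × O: no H
  1 × O (charge -1): no H
  Total hydrogens = 22.
Molecular formula: C18H22ClFN2O2

C18H22ClFN2O2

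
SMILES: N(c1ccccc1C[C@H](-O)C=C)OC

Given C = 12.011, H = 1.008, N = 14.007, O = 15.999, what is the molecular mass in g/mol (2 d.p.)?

Molecular formula: C11H15NO2.
M = 11×12.011 + 15×1.008 + 1×14.007 + 2×15.999 = 193.25 g/mol.

193.25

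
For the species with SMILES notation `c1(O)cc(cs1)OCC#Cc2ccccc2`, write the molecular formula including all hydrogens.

C13H10O2S

Heavy atoms from the SMILES: 13 C, 2 O, 1 S.
Implicit hydrogens by atom environment:
  7 × C (aromatic): 1 H each → 7
  3 × C (aromatic): no H
  2 × C: no H
  1 × C: 2 H
  1 × O: 1 H
  1 × O: no H
  1 × S (aromatic): no H
  Total hydrogens = 10.
Molecular formula: C13H10O2S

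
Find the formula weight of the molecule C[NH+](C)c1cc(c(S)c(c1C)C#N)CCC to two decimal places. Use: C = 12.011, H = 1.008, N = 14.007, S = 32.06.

Molecular formula: C13H19N2S+.
M = 13×12.011 + 19×1.008 + 2×14.007 + 1×32.06 = 235.37 g/mol.

235.37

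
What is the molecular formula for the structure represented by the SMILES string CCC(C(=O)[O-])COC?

C6H11O3-

Heavy atoms from the SMILES: 6 C, 3 O.
Implicit hydrogens by atom environment:
  2 × C: 3 H each → 6
  2 × C: 2 H each → 4
  2 × O: no H
  1 × C: 1 H
  1 × C: no H
  1 × O (charge -1): no H
  Total hydrogens = 11.
Net charge -1.
Molecular formula: C6H11O3-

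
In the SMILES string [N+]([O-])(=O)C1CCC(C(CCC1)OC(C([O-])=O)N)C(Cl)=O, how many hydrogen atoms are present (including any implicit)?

16

Hydrogens are implicit in SMILES; fill each atom to its normal valence:
  5 × C: 2 H each → 10
  4 × C: 1 H each → 4
  4 × O: no H
  2 × C: no H
  2 × O (charge -1): no H
  1 × Cl: no H
  1 × N: 2 H
  1 × N (charge +1): no H
  Total hydrogens = 16.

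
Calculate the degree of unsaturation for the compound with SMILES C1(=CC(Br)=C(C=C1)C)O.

Molecular formula from the SMILES: C7H7BrO.
DoU = (2C + 2 + N − H − X)/2 = (2·7 + 2 + 0 − 7 − 1)/2 = 8/2 = 4.
(Structurally: 1 ring(s) + 3 π bond(s) = 4.)

4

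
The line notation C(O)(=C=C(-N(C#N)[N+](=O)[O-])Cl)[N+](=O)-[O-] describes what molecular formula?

Heavy atoms from the SMILES: 4 C, 1 Cl, 4 N, 5 O.
Implicit hydrogens by atom environment:
  4 × C: no H
  2 × N: no H
  2 × N (charge +1): no H
  2 × O: no H
  2 × O (charge -1): no H
  1 × Cl: no H
  1 × O: 1 H
  Total hydrogens = 1.
Molecular formula: C4HClN4O5

C4HClN4O5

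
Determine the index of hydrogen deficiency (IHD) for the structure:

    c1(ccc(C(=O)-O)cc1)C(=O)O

Molecular formula from the SMILES: C8H6O4.
DoU = (2C + 2 + N − H − X)/2 = (2·8 + 2 + 0 − 6 − 0)/2 = 12/2 = 6.
(Structurally: 1 ring(s) + 5 π bond(s) = 6.)

6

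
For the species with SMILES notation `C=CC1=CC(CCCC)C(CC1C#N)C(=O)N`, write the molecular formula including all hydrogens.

Heavy atoms from the SMILES: 14 C, 2 N, 1 O.
Implicit hydrogens by atom environment:
  5 × C: 2 H each → 10
  5 × C: 1 H each → 5
  3 × C: no H
  1 × C: 3 H
  1 × N: 2 H
  1 × N: no H
  1 × O: no H
  Total hydrogens = 20.
Molecular formula: C14H20N2O

C14H20N2O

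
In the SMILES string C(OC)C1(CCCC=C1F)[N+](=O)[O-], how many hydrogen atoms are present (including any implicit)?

Hydrogens are implicit in SMILES; fill each atom to its normal valence:
  4 × C: 2 H each → 8
  2 × C: no H
  2 × O: no H
  1 × C: 3 H
  1 × C: 1 H
  1 × F: no H
  1 × N (charge +1): no H
  1 × O (charge -1): no H
  Total hydrogens = 12.

12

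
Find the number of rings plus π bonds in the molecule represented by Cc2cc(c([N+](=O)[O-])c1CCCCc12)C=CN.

Molecular formula from the SMILES: C13H16N2O2.
DoU = (2C + 2 + N − H − X)/2 = (2·13 + 2 + 2 − 16 − 0)/2 = 14/2 = 7.
(Structurally: 2 ring(s) + 5 π bond(s) = 7.)

7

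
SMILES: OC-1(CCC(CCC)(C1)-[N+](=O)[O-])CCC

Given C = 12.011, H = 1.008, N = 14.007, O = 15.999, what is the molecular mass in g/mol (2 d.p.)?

215.29

Molecular formula: C11H21NO3.
M = 11×12.011 + 21×1.008 + 1×14.007 + 3×15.999 = 215.29 g/mol.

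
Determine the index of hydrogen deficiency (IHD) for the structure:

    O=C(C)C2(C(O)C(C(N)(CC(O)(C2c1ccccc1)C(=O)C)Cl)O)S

Molecular formula from the SMILES: C17H22ClNO5S.
DoU = (2C + 2 + N − H − X)/2 = (2·17 + 2 + 1 − 22 − 1)/2 = 14/2 = 7.
(Structurally: 2 ring(s) + 5 π bond(s) = 7.)

7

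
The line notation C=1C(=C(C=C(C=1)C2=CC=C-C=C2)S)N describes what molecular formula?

C12H11NS

Heavy atoms from the SMILES: 12 C, 1 N, 1 S.
Implicit hydrogens by atom environment:
  8 × C (aromatic): 1 H each → 8
  4 × C (aromatic): no H
  1 × N: 2 H
  1 × S: 1 H
  Total hydrogens = 11.
Molecular formula: C12H11NS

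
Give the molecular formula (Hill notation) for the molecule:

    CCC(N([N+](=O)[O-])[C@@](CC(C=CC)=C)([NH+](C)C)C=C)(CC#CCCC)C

C21H36N3O2+

Heavy atoms from the SMILES: 21 C, 3 N, 2 O.
Implicit hydrogens by atom environment:
  7 × C: 2 H each → 14
  6 × C: 3 H each → 18
  5 × C: no H
  3 × C: 1 H each → 3
  1 × N (charge +1): 1 H
  1 × N: no H
  1 × N (charge +1): no H
  1 × O: no H
  1 × O (charge -1): no H
  Total hydrogens = 36.
Net charge +1.
Molecular formula: C21H36N3O2+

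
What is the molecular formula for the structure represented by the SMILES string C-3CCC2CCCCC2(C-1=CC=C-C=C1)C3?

C16H22

Heavy atoms from the SMILES: 16 C.
Implicit hydrogens by atom environment:
  8 × C: 2 H each → 16
  5 × C (aromatic): 1 H each → 5
  1 × C: 1 H
  1 × C: no H
  1 × C (aromatic): no H
  Total hydrogens = 22.
Molecular formula: C16H22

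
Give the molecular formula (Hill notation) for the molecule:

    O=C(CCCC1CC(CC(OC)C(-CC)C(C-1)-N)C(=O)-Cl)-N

C16H29ClN2O3

Heavy atoms from the SMILES: 16 C, 1 Cl, 2 N, 3 O.
Implicit hydrogens by atom environment:
  7 × C: 2 H each → 14
  5 × C: 1 H each → 5
  3 × O: no H
  2 × C: 3 H each → 6
  2 × C: no H
  2 × N: 2 H each → 4
  1 × Cl: no H
  Total hydrogens = 29.
Molecular formula: C16H29ClN2O3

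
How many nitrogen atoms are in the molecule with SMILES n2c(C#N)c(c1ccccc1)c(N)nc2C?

The symbol for nitrogen appears 4 times in the SMILES.

4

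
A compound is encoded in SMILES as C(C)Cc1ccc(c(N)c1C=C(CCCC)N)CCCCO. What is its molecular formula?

C19H32N2O

Heavy atoms from the SMILES: 19 C, 2 N, 1 O.
Implicit hydrogens by atom environment:
  9 × C: 2 H each → 18
  4 × C (aromatic): no H
  2 × C: 3 H each → 6
  2 × C (aromatic): 1 H each → 2
  2 × N: 2 H each → 4
  1 × C: 1 H
  1 × C: no H
  1 × O: 1 H
  Total hydrogens = 32.
Molecular formula: C19H32N2O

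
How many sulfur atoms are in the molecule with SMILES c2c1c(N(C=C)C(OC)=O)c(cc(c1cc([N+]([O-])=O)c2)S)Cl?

The symbol for sulfur appears 1 time in the SMILES.

1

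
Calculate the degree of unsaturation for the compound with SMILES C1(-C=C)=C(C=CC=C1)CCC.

5

Molecular formula from the SMILES: C11H14.
DoU = (2C + 2 + N − H − X)/2 = (2·11 + 2 + 0 − 14 − 0)/2 = 10/2 = 5.
(Structurally: 1 ring(s) + 4 π bond(s) = 5.)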